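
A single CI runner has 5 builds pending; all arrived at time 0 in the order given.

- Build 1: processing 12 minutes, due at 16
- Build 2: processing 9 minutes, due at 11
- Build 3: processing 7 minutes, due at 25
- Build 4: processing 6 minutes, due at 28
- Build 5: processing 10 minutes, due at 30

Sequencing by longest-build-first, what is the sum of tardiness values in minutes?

49

LPT (decreasing processing time): Build 1 Build 5 Build 2 Build 3 Build 4.
Build 1: 0→12, due 16, tardiness 0
Build 5: 12→22, due 30, tardiness 0
Build 2: 22→31, due 11, tardiness 20
Build 3: 31→38, due 25, tardiness 13
Build 4: 38→44, due 28, tardiness 16
Sum = 0+0+20+13+16 = 49.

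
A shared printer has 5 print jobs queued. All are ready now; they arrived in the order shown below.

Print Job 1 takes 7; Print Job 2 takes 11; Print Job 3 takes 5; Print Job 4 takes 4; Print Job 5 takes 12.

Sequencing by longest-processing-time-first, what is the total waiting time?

100

LPT (decreasing processing time): Print Job 5 Print Job 2 Print Job 1 Print Job 3 Print Job 4.
Print Job 5: waits 0, runs 0→12
Print Job 2: waits 12, runs 12→23
Print Job 1: waits 23, runs 23→30
Print Job 3: waits 30, runs 30→35
Print Job 4: waits 35, runs 35→39
Sum = 0+12+23+30+35 = 100.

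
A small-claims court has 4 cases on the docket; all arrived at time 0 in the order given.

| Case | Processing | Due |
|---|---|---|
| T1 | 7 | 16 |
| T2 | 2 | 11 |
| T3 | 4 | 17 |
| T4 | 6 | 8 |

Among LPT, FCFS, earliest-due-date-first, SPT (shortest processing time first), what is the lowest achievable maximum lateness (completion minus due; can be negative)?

LPT (decreasing processing time): T1 T4 T3 T2.
T1: 0→7, due 16, lateness -9
T4: 7→13, due 8, lateness 5
T3: 13→17, due 17, lateness 0
T2: 17→19, due 11, lateness 8
Maximum = 8.
FIFO (arrival order): T1 T2 T3 T4.
T1: 0→7, due 16, lateness -9
T2: 7→9, due 11, lateness -2
T3: 9→13, due 17, lateness -4
T4: 13→19, due 8, lateness 11
Maximum = 11.
EDD (increasing due date): T4 T2 T1 T3.
T4: 0→6, due 8, lateness -2
T2: 6→8, due 11, lateness -3
T1: 8→15, due 16, lateness -1
T3: 15→19, due 17, lateness 2
Maximum = 2.
SPT (increasing processing time): T2 T3 T4 T1.
T2: 0→2, due 11, lateness -9
T3: 2→6, due 17, lateness -11
T4: 6→12, due 8, lateness 4
T1: 12→19, due 16, lateness 3
Maximum = 4.
LPT 8, FIFO 11, EDD 2, SPT 4 → minimum 2.

2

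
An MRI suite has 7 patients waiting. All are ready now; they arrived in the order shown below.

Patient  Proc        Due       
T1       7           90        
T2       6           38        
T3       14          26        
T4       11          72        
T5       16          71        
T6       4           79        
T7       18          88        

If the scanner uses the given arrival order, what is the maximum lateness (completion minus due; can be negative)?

1

FIFO (arrival order): T1 T2 T3 T4 T5 T6 T7.
T1: 0→7, due 90, lateness -83
T2: 7→13, due 38, lateness -25
T3: 13→27, due 26, lateness 1
T4: 27→38, due 72, lateness -34
T5: 38→54, due 71, lateness -17
T6: 54→58, due 79, lateness -21
T7: 58→76, due 88, lateness -12
Maximum = 1.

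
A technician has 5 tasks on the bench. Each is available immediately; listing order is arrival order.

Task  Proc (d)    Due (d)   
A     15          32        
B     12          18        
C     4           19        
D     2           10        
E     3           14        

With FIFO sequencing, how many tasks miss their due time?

4

FIFO (arrival order): A B C D E.
A: 0→15, due 32, tardiness 0
B: 15→27, due 18, tardiness 9
C: 27→31, due 19, tardiness 12
D: 31→33, due 10, tardiness 23
E: 33→36, due 14, tardiness 22
Late tasks: 4.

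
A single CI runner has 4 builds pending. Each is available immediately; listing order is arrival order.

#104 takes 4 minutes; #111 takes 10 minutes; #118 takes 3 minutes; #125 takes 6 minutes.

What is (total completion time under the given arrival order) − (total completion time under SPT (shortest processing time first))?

12

FIFO (arrival order): #104 #111 #118 #125.
#104: 0→4
#111: 4→14
#118: 14→17
#125: 17→23
Sum = 4+14+17+23 = 58.
SPT (increasing processing time): #118 #104 #125 #111.
#118: 0→3
#104: 3→7
#125: 7→13
#111: 13→23
Sum = 3+7+13+23 = 46.
Difference = 58 − 46 = 12.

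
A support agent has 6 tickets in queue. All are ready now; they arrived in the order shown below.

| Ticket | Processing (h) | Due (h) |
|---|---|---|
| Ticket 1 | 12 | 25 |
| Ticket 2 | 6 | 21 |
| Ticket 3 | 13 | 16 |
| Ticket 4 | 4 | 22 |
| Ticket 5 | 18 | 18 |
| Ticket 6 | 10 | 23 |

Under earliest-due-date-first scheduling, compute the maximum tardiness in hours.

38

EDD (increasing due date): Ticket 3 Ticket 5 Ticket 2 Ticket 4 Ticket 6 Ticket 1.
Ticket 3: 0→13, due 16, tardiness 0
Ticket 5: 13→31, due 18, tardiness 13
Ticket 2: 31→37, due 21, tardiness 16
Ticket 4: 37→41, due 22, tardiness 19
Ticket 6: 41→51, due 23, tardiness 28
Ticket 1: 51→63, due 25, tardiness 38
Maximum = 38.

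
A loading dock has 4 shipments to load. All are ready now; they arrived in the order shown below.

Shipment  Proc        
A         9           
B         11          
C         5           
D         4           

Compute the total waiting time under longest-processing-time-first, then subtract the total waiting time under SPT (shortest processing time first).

25

LPT (decreasing processing time): B A C D.
B: waits 0, runs 0→11
A: waits 11, runs 11→20
C: waits 20, runs 20→25
D: waits 25, runs 25→29
Sum = 0+11+20+25 = 56.
SPT (increasing processing time): D C A B.
D: waits 0, runs 0→4
C: waits 4, runs 4→9
A: waits 9, runs 9→18
B: waits 18, runs 18→29
Sum = 0+4+9+18 = 31.
Difference = 56 − 31 = 25.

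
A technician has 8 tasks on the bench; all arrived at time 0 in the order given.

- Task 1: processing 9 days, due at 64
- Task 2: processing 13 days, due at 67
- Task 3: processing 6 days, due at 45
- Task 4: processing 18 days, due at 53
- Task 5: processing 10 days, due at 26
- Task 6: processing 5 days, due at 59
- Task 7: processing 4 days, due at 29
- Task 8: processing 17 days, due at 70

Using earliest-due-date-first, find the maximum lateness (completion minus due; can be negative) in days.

12

EDD (increasing due date): Task 5 Task 7 Task 3 Task 4 Task 6 Task 1 Task 2 Task 8.
Task 5: 0→10, due 26, lateness -16
Task 7: 10→14, due 29, lateness -15
Task 3: 14→20, due 45, lateness -25
Task 4: 20→38, due 53, lateness -15
Task 6: 38→43, due 59, lateness -16
Task 1: 43→52, due 64, lateness -12
Task 2: 52→65, due 67, lateness -2
Task 8: 65→82, due 70, lateness 12
Maximum = 12.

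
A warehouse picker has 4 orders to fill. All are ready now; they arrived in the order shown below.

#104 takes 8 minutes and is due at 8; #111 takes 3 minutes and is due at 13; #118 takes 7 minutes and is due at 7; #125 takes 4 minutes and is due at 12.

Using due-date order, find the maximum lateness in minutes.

9

EDD (increasing due date): #118 #104 #125 #111.
#118: 0→7, due 7, lateness 0
#104: 7→15, due 8, lateness 7
#125: 15→19, due 12, lateness 7
#111: 19→22, due 13, lateness 9
Maximum = 9.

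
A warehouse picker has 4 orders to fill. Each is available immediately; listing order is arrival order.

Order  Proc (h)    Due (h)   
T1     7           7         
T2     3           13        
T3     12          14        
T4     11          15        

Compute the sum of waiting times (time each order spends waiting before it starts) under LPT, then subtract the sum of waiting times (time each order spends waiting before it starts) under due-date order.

26

LPT (decreasing processing time): T3 T4 T1 T2.
T3: waits 0, runs 0→12
T4: waits 12, runs 12→23
T1: waits 23, runs 23→30
T2: waits 30, runs 30→33
Sum = 0+12+23+30 = 65.
EDD (increasing due date): T1 T2 T3 T4.
T1: waits 0, runs 0→7
T2: waits 7, runs 7→10
T3: waits 10, runs 10→22
T4: waits 22, runs 22→33
Sum = 0+7+10+22 = 39.
Difference = 65 − 39 = 26.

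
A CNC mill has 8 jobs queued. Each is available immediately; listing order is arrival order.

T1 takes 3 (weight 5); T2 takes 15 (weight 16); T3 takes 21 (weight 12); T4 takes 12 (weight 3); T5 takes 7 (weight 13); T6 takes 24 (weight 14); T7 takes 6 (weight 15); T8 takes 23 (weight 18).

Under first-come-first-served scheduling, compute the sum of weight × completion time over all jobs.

6144

FIFO (arrival order): T1 T2 T3 T4 T5 T6 T7 T8.
T1: finishes 3, weight 5, w·C = 15
T2: finishes 18, weight 16, w·C = 288
T3: finishes 39, weight 12, w·C = 468
T4: finishes 51, weight 3, w·C = 153
T5: finishes 58, weight 13, w·C = 754
T6: finishes 82, weight 14, w·C = 1148
T7: finishes 88, weight 15, w·C = 1320
T8: finishes 111, weight 18, w·C = 1998
Sum = 15+288+468+153+754+1148+1320+1998 = 6144.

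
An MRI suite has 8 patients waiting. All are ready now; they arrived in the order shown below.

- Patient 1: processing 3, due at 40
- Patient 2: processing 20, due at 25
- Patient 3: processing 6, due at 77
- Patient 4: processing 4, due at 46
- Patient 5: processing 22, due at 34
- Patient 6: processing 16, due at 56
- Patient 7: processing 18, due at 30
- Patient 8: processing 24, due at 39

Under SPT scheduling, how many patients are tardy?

SPT (increasing processing time): Patient 1 Patient 4 Patient 3 Patient 6 Patient 7 Patient 2 Patient 5 Patient 8.
Patient 1: 0→3, due 40, tardiness 0
Patient 4: 3→7, due 46, tardiness 0
Patient 3: 7→13, due 77, tardiness 0
Patient 6: 13→29, due 56, tardiness 0
Patient 7: 29→47, due 30, tardiness 17
Patient 2: 47→67, due 25, tardiness 42
Patient 5: 67→89, due 34, tardiness 55
Patient 8: 89→113, due 39, tardiness 74
Late patients: 4.

4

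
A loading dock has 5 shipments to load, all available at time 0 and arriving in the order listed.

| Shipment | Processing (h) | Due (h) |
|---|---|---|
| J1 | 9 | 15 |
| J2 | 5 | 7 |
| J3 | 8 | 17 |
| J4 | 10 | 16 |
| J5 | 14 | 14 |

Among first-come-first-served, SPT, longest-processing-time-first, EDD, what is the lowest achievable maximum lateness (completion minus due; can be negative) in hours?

FIFO (arrival order): J1 J2 J3 J4 J5.
J1: 0→9, due 15, lateness -6
J2: 9→14, due 7, lateness 7
J3: 14→22, due 17, lateness 5
J4: 22→32, due 16, lateness 16
J5: 32→46, due 14, lateness 32
Maximum = 32.
SPT (increasing processing time): J2 J3 J1 J4 J5.
J2: 0→5, due 7, lateness -2
J3: 5→13, due 17, lateness -4
J1: 13→22, due 15, lateness 7
J4: 22→32, due 16, lateness 16
J5: 32→46, due 14, lateness 32
Maximum = 32.
LPT (decreasing processing time): J5 J4 J1 J3 J2.
J5: 0→14, due 14, lateness 0
J4: 14→24, due 16, lateness 8
J1: 24→33, due 15, lateness 18
J3: 33→41, due 17, lateness 24
J2: 41→46, due 7, lateness 39
Maximum = 39.
EDD (increasing due date): J2 J5 J1 J4 J3.
J2: 0→5, due 7, lateness -2
J5: 5→19, due 14, lateness 5
J1: 19→28, due 15, lateness 13
J4: 28→38, due 16, lateness 22
J3: 38→46, due 17, lateness 29
Maximum = 29.
FIFO 32, SPT 32, LPT 39, EDD 29 → minimum 29.

29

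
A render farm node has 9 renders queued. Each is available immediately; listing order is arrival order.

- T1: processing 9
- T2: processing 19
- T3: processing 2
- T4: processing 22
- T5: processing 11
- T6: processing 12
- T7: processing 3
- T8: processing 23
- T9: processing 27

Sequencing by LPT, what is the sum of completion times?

LPT (decreasing processing time): T9 T8 T4 T2 T6 T5 T1 T7 T3.
T9: 0→27
T8: 27→50
T4: 50→72
T2: 72→91
T6: 91→103
T5: 103→114
T1: 114→123
T7: 123→126
T3: 126→128
Sum = 27+50+72+91+103+114+123+126+128 = 834.

834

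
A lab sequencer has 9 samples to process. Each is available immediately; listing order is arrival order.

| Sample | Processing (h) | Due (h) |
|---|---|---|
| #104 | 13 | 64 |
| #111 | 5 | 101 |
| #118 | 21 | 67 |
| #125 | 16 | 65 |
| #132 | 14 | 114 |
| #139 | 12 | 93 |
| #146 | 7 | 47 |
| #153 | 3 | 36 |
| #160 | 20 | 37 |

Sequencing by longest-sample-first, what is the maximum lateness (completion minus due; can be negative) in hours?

LPT (decreasing processing time): #118 #160 #125 #132 #104 #139 #146 #111 #153.
#118: 0→21, due 67, lateness -46
#160: 21→41, due 37, lateness 4
#125: 41→57, due 65, lateness -8
#132: 57→71, due 114, lateness -43
#104: 71→84, due 64, lateness 20
#139: 84→96, due 93, lateness 3
#146: 96→103, due 47, lateness 56
#111: 103→108, due 101, lateness 7
#153: 108→111, due 36, lateness 75
Maximum = 75.

75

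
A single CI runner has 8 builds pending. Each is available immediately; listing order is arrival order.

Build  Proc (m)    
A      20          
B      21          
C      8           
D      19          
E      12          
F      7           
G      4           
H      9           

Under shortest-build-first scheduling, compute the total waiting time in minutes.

SPT (increasing processing time): G F C H E D A B.
G: waits 0, runs 0→4
F: waits 4, runs 4→11
C: waits 11, runs 11→19
H: waits 19, runs 19→28
E: waits 28, runs 28→40
D: waits 40, runs 40→59
A: waits 59, runs 59→79
B: waits 79, runs 79→100
Sum = 0+4+11+19+28+40+59+79 = 240.

240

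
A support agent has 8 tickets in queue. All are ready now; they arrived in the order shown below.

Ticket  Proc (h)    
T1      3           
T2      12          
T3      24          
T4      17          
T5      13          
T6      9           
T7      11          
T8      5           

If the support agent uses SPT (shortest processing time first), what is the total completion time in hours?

313

SPT (increasing processing time): T1 T8 T6 T7 T2 T5 T4 T3.
T1: 0→3
T8: 3→8
T6: 8→17
T7: 17→28
T2: 28→40
T5: 40→53
T4: 53→70
T3: 70→94
Sum = 3+8+17+28+40+53+70+94 = 313.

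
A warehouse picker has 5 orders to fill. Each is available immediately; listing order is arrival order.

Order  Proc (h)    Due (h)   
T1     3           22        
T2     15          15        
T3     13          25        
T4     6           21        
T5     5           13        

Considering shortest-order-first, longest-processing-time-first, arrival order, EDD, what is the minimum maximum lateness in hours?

17

SPT (increasing processing time): T1 T5 T4 T3 T2.
T1: 0→3, due 22, lateness -19
T5: 3→8, due 13, lateness -5
T4: 8→14, due 21, lateness -7
T3: 14→27, due 25, lateness 2
T2: 27→42, due 15, lateness 27
Maximum = 27.
LPT (decreasing processing time): T2 T3 T4 T5 T1.
T2: 0→15, due 15, lateness 0
T3: 15→28, due 25, lateness 3
T4: 28→34, due 21, lateness 13
T5: 34→39, due 13, lateness 26
T1: 39→42, due 22, lateness 20
Maximum = 26.
FIFO (arrival order): T1 T2 T3 T4 T5.
T1: 0→3, due 22, lateness -19
T2: 3→18, due 15, lateness 3
T3: 18→31, due 25, lateness 6
T4: 31→37, due 21, lateness 16
T5: 37→42, due 13, lateness 29
Maximum = 29.
EDD (increasing due date): T5 T2 T4 T1 T3.
T5: 0→5, due 13, lateness -8
T2: 5→20, due 15, lateness 5
T4: 20→26, due 21, lateness 5
T1: 26→29, due 22, lateness 7
T3: 29→42, due 25, lateness 17
Maximum = 17.
SPT 27, LPT 26, FIFO 29, EDD 17 → minimum 17.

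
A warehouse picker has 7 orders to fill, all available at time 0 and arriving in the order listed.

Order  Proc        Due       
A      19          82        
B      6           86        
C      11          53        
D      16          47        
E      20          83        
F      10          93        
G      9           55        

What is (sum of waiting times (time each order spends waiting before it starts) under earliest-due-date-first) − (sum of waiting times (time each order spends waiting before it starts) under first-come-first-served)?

EDD (increasing due date): D C G A E B F.
D: waits 0, runs 0→16
C: waits 16, runs 16→27
G: waits 27, runs 27→36
A: waits 36, runs 36→55
E: waits 55, runs 55→75
B: waits 75, runs 75→81
F: waits 81, runs 81→91
Sum = 0+16+27+36+55+75+81 = 290.
FIFO (arrival order): A B C D E F G.
A: waits 0, runs 0→19
B: waits 19, runs 19→25
C: waits 25, runs 25→36
D: waits 36, runs 36→52
E: waits 52, runs 52→72
F: waits 72, runs 72→82
G: waits 82, runs 82→91
Sum = 0+19+25+36+52+72+82 = 286.
Difference = 290 − 286 = 4.

4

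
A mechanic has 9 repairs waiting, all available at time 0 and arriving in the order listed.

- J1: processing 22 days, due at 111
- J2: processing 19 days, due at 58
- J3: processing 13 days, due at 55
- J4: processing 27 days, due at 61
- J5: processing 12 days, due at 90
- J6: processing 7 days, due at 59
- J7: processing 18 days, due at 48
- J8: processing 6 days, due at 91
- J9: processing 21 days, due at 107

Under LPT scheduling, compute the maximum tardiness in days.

80

LPT (decreasing processing time): J4 J1 J9 J2 J7 J3 J5 J6 J8.
J4: 0→27, due 61, tardiness 0
J1: 27→49, due 111, tardiness 0
J9: 49→70, due 107, tardiness 0
J2: 70→89, due 58, tardiness 31
J7: 89→107, due 48, tardiness 59
J3: 107→120, due 55, tardiness 65
J5: 120→132, due 90, tardiness 42
J6: 132→139, due 59, tardiness 80
J8: 139→145, due 91, tardiness 54
Maximum = 80.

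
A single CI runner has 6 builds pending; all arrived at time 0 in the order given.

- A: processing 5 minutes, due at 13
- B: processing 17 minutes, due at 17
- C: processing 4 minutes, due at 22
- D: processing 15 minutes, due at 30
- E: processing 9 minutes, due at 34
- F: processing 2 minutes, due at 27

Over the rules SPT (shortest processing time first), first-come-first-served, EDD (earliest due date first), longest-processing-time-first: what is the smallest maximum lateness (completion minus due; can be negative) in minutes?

18

SPT (increasing processing time): F C A E D B.
F: 0→2, due 27, lateness -25
C: 2→6, due 22, lateness -16
A: 6→11, due 13, lateness -2
E: 11→20, due 34, lateness -14
D: 20→35, due 30, lateness 5
B: 35→52, due 17, lateness 35
Maximum = 35.
FIFO (arrival order): A B C D E F.
A: 0→5, due 13, lateness -8
B: 5→22, due 17, lateness 5
C: 22→26, due 22, lateness 4
D: 26→41, due 30, lateness 11
E: 41→50, due 34, lateness 16
F: 50→52, due 27, lateness 25
Maximum = 25.
EDD (increasing due date): A B C F D E.
A: 0→5, due 13, lateness -8
B: 5→22, due 17, lateness 5
C: 22→26, due 22, lateness 4
F: 26→28, due 27, lateness 1
D: 28→43, due 30, lateness 13
E: 43→52, due 34, lateness 18
Maximum = 18.
LPT (decreasing processing time): B D E A C F.
B: 0→17, due 17, lateness 0
D: 17→32, due 30, lateness 2
E: 32→41, due 34, lateness 7
A: 41→46, due 13, lateness 33
C: 46→50, due 22, lateness 28
F: 50→52, due 27, lateness 25
Maximum = 33.
SPT 35, FIFO 25, EDD 18, LPT 33 → minimum 18.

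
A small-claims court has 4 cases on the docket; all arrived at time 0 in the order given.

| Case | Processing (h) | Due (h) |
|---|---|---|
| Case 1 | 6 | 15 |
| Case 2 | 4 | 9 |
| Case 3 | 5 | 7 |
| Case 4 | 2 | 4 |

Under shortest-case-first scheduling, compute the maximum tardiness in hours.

SPT (increasing processing time): Case 4 Case 2 Case 3 Case 1.
Case 4: 0→2, due 4, tardiness 0
Case 2: 2→6, due 9, tardiness 0
Case 3: 6→11, due 7, tardiness 4
Case 1: 11→17, due 15, tardiness 2
Maximum = 4.

4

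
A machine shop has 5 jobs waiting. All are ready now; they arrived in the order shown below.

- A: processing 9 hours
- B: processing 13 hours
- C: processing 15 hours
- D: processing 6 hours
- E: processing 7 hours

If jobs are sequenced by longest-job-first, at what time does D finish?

LPT (decreasing processing time): C B A E D.
C: 0→15
B: 15→28
A: 28→37
E: 37→44
D: 44→50

50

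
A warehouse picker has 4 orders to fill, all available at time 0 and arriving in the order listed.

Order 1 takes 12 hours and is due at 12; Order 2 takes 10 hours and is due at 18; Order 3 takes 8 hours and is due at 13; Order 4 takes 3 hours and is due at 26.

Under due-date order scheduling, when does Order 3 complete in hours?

20

EDD (increasing due date): Order 1 Order 3 Order 2 Order 4.
Order 1: 0→12
Order 3: 12→20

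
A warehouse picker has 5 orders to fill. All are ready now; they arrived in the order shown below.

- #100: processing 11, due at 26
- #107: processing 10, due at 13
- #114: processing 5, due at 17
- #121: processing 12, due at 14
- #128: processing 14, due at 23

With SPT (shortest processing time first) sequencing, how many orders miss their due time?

3

SPT (increasing processing time): #114 #107 #100 #121 #128.
#114: 0→5, due 17, tardiness 0
#107: 5→15, due 13, tardiness 2
#100: 15→26, due 26, tardiness 0
#121: 26→38, due 14, tardiness 24
#128: 38→52, due 23, tardiness 29
Late orders: 3.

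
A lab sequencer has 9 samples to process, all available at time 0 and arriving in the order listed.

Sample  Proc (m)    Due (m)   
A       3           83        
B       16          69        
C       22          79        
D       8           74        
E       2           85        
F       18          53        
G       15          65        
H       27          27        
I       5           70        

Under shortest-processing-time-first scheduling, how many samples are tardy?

SPT (increasing processing time): E A I D G B F C H.
E: 0→2, due 85, tardiness 0
A: 2→5, due 83, tardiness 0
I: 5→10, due 70, tardiness 0
D: 10→18, due 74, tardiness 0
G: 18→33, due 65, tardiness 0
B: 33→49, due 69, tardiness 0
F: 49→67, due 53, tardiness 14
C: 67→89, due 79, tardiness 10
H: 89→116, due 27, tardiness 89
Late samples: 3.

3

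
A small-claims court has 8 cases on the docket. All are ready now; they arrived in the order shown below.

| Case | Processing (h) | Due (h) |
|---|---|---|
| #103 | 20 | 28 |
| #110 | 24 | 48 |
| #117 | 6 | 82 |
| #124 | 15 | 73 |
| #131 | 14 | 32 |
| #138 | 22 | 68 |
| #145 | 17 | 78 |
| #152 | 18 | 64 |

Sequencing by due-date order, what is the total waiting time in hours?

529

EDD (increasing due date): #103 #131 #110 #152 #138 #124 #145 #117.
#103: waits 0, runs 0→20
#131: waits 20, runs 20→34
#110: waits 34, runs 34→58
#152: waits 58, runs 58→76
#138: waits 76, runs 76→98
#124: waits 98, runs 98→113
#145: waits 113, runs 113→130
#117: waits 130, runs 130→136
Sum = 0+20+34+58+76+98+113+130 = 529.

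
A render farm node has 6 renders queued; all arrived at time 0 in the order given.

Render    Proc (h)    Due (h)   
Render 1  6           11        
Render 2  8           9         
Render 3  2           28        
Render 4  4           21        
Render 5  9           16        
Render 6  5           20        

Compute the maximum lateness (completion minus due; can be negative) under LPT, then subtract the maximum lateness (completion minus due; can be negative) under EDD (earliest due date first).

1

LPT (decreasing processing time): Render 5 Render 2 Render 1 Render 6 Render 4 Render 3.
Render 5: 0→9, due 16, lateness -7
Render 2: 9→17, due 9, lateness 8
Render 1: 17→23, due 11, lateness 12
Render 6: 23→28, due 20, lateness 8
Render 4: 28→32, due 21, lateness 11
Render 3: 32→34, due 28, lateness 6
Maximum = 12.
EDD (increasing due date): Render 2 Render 1 Render 5 Render 6 Render 4 Render 3.
Render 2: 0→8, due 9, lateness -1
Render 1: 8→14, due 11, lateness 3
Render 5: 14→23, due 16, lateness 7
Render 6: 23→28, due 20, lateness 8
Render 4: 28→32, due 21, lateness 11
Render 3: 32→34, due 28, lateness 6
Maximum = 11.
Difference = 12 − 11 = 1.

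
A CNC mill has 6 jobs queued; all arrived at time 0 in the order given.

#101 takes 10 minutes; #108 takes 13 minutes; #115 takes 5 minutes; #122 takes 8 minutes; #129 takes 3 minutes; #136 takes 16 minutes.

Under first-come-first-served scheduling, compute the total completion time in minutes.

191

FIFO (arrival order): #101 #108 #115 #122 #129 #136.
#101: 0→10
#108: 10→23
#115: 23→28
#122: 28→36
#129: 36→39
#136: 39→55
Sum = 10+23+28+36+39+55 = 191.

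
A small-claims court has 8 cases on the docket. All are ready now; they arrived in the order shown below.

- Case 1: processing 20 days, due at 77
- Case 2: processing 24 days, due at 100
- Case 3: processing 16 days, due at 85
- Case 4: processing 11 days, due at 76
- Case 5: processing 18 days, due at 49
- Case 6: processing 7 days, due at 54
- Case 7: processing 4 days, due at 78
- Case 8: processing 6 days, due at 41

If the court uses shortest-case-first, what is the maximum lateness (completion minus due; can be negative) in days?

SPT (increasing processing time): Case 7 Case 8 Case 6 Case 4 Case 3 Case 5 Case 1 Case 2.
Case 7: 0→4, due 78, lateness -74
Case 8: 4→10, due 41, lateness -31
Case 6: 10→17, due 54, lateness -37
Case 4: 17→28, due 76, lateness -48
Case 3: 28→44, due 85, lateness -41
Case 5: 44→62, due 49, lateness 13
Case 1: 62→82, due 77, lateness 5
Case 2: 82→106, due 100, lateness 6
Maximum = 13.

13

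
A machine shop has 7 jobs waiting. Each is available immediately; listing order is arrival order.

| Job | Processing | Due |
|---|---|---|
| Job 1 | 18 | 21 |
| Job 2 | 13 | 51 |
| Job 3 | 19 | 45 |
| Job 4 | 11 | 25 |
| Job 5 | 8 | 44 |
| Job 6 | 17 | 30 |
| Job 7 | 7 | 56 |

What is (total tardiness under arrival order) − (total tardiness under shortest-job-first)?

FIFO (arrival order): Job 1 Job 2 Job 3 Job 4 Job 5 Job 6 Job 7.
Job 1: 0→18, due 21, tardiness 0
Job 2: 18→31, due 51, tardiness 0
Job 3: 31→50, due 45, tardiness 5
Job 4: 50→61, due 25, tardiness 36
Job 5: 61→69, due 44, tardiness 25
Job 6: 69→86, due 30, tardiness 56
Job 7: 86→93, due 56, tardiness 37
Sum = 0+0+5+36+25+56+37 = 159.
SPT (increasing processing time): Job 7 Job 5 Job 4 Job 2 Job 6 Job 1 Job 3.
Job 7: 0→7, due 56, tardiness 0
Job 5: 7→15, due 44, tardiness 0
Job 4: 15→26, due 25, tardiness 1
Job 2: 26→39, due 51, tardiness 0
Job 6: 39→56, due 30, tardiness 26
Job 1: 56→74, due 21, tardiness 53
Job 3: 74→93, due 45, tardiness 48
Sum = 0+0+1+0+26+53+48 = 128.
Difference = 159 − 128 = 31.

31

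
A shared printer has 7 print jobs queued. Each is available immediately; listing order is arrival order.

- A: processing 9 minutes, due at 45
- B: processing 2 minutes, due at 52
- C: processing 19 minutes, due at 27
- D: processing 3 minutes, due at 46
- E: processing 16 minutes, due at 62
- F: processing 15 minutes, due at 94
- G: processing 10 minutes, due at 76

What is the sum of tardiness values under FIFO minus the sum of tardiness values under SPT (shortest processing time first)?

-44

FIFO (arrival order): A B C D E F G.
A: 0→9, due 45, tardiness 0
B: 9→11, due 52, tardiness 0
C: 11→30, due 27, tardiness 3
D: 30→33, due 46, tardiness 0
E: 33→49, due 62, tardiness 0
F: 49→64, due 94, tardiness 0
G: 64→74, due 76, tardiness 0
Sum = 0+0+3+0+0+0+0 = 3.
SPT (increasing processing time): B D A G F E C.
B: 0→2, due 52, tardiness 0
D: 2→5, due 46, tardiness 0
A: 5→14, due 45, tardiness 0
G: 14→24, due 76, tardiness 0
F: 24→39, due 94, tardiness 0
E: 39→55, due 62, tardiness 0
C: 55→74, due 27, tardiness 47
Sum = 0+0+0+0+0+0+47 = 47.
Difference = 3 − 47 = -44.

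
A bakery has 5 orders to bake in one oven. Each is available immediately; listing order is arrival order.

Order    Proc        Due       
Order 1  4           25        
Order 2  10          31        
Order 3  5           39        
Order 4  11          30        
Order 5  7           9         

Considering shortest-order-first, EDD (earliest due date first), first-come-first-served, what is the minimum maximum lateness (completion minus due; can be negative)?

SPT (increasing processing time): Order 1 Order 3 Order 5 Order 2 Order 4.
Order 1: 0→4, due 25, lateness -21
Order 3: 4→9, due 39, lateness -30
Order 5: 9→16, due 9, lateness 7
Order 2: 16→26, due 31, lateness -5
Order 4: 26→37, due 30, lateness 7
Maximum = 7.
EDD (increasing due date): Order 5 Order 1 Order 4 Order 2 Order 3.
Order 5: 0→7, due 9, lateness -2
Order 1: 7→11, due 25, lateness -14
Order 4: 11→22, due 30, lateness -8
Order 2: 22→32, due 31, lateness 1
Order 3: 32→37, due 39, lateness -2
Maximum = 1.
FIFO (arrival order): Order 1 Order 2 Order 3 Order 4 Order 5.
Order 1: 0→4, due 25, lateness -21
Order 2: 4→14, due 31, lateness -17
Order 3: 14→19, due 39, lateness -20
Order 4: 19→30, due 30, lateness 0
Order 5: 30→37, due 9, lateness 28
Maximum = 28.
SPT 7, EDD 1, FIFO 28 → minimum 1.

1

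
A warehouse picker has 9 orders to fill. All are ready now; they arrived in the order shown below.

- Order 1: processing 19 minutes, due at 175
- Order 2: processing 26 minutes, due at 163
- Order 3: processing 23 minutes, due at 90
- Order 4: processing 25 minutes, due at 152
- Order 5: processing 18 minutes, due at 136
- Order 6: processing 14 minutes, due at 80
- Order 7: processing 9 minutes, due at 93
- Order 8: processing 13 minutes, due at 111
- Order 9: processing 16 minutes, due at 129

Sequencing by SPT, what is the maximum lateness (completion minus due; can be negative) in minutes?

SPT (increasing processing time): Order 7 Order 8 Order 6 Order 9 Order 5 Order 1 Order 3 Order 4 Order 2.
Order 7: 0→9, due 93, lateness -84
Order 8: 9→22, due 111, lateness -89
Order 6: 22→36, due 80, lateness -44
Order 9: 36→52, due 129, lateness -77
Order 5: 52→70, due 136, lateness -66
Order 1: 70→89, due 175, lateness -86
Order 3: 89→112, due 90, lateness 22
Order 4: 112→137, due 152, lateness -15
Order 2: 137→163, due 163, lateness 0
Maximum = 22.

22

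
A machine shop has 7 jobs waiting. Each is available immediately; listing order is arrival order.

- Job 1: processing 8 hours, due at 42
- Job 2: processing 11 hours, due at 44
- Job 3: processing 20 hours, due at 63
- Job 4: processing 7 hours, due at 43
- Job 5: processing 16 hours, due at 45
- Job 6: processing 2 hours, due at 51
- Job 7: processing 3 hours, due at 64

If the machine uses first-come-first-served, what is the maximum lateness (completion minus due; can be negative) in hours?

17

FIFO (arrival order): Job 1 Job 2 Job 3 Job 4 Job 5 Job 6 Job 7.
Job 1: 0→8, due 42, lateness -34
Job 2: 8→19, due 44, lateness -25
Job 3: 19→39, due 63, lateness -24
Job 4: 39→46, due 43, lateness 3
Job 5: 46→62, due 45, lateness 17
Job 6: 62→64, due 51, lateness 13
Job 7: 64→67, due 64, lateness 3
Maximum = 17.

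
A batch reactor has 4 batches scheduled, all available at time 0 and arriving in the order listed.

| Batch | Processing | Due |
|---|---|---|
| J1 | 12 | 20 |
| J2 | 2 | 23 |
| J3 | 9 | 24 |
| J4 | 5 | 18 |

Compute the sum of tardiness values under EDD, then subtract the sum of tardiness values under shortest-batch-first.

-4

EDD (increasing due date): J4 J1 J2 J3.
J4: 0→5, due 18, tardiness 0
J1: 5→17, due 20, tardiness 0
J2: 17→19, due 23, tardiness 0
J3: 19→28, due 24, tardiness 4
Sum = 0+0+0+4 = 4.
SPT (increasing processing time): J2 J4 J3 J1.
J2: 0→2, due 23, tardiness 0
J4: 2→7, due 18, tardiness 0
J3: 7→16, due 24, tardiness 0
J1: 16→28, due 20, tardiness 8
Sum = 0+0+0+8 = 8.
Difference = 4 − 8 = -4.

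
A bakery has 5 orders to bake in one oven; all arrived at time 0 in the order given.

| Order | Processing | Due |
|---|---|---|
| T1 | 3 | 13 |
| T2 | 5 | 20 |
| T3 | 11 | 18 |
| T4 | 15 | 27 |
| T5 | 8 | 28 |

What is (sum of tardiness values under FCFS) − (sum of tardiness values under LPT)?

-40

FIFO (arrival order): T1 T2 T3 T4 T5.
T1: 0→3, due 13, tardiness 0
T2: 3→8, due 20, tardiness 0
T3: 8→19, due 18, tardiness 1
T4: 19→34, due 27, tardiness 7
T5: 34→42, due 28, tardiness 14
Sum = 0+0+1+7+14 = 22.
LPT (decreasing processing time): T4 T3 T5 T2 T1.
T4: 0→15, due 27, tardiness 0
T3: 15→26, due 18, tardiness 8
T5: 26→34, due 28, tardiness 6
T2: 34→39, due 20, tardiness 19
T1: 39→42, due 13, tardiness 29
Sum = 0+8+6+19+29 = 62.
Difference = 22 − 62 = -40.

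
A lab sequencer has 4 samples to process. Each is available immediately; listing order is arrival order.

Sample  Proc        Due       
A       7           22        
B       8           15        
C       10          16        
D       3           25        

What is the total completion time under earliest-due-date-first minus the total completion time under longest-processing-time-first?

EDD (increasing due date): B C A D.
B: 0→8
C: 8→18
A: 18→25
D: 25→28
Sum = 8+18+25+28 = 79.
LPT (decreasing processing time): C B A D.
C: 0→10
B: 10→18
A: 18→25
D: 25→28
Sum = 10+18+25+28 = 81.
Difference = 79 − 81 = -2.

-2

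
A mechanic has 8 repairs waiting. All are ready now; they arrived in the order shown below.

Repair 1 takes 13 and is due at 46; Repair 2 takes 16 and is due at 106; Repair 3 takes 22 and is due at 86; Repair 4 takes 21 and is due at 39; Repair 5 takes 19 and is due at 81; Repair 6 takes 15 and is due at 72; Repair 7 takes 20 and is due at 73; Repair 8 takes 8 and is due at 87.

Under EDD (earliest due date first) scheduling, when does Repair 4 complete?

21

EDD (increasing due date): Repair 4 Repair 1 Repair 6 Repair 7 Repair 5 Repair 3 Repair 8 Repair 2.
Repair 4: 0→21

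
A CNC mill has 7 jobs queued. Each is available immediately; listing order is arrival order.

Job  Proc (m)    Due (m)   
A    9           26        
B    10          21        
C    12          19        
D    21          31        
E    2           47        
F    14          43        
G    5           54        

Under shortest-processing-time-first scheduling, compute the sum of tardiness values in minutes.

75

SPT (increasing processing time): E G A B C F D.
E: 0→2, due 47, tardiness 0
G: 2→7, due 54, tardiness 0
A: 7→16, due 26, tardiness 0
B: 16→26, due 21, tardiness 5
C: 26→38, due 19, tardiness 19
F: 38→52, due 43, tardiness 9
D: 52→73, due 31, tardiness 42
Sum = 0+0+0+5+19+9+42 = 75.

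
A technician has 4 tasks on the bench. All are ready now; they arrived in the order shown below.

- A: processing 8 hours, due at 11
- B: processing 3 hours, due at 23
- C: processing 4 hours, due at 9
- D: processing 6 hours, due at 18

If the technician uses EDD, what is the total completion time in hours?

55

EDD (increasing due date): C A D B.
C: 0→4
A: 4→12
D: 12→18
B: 18→21
Sum = 4+12+18+21 = 55.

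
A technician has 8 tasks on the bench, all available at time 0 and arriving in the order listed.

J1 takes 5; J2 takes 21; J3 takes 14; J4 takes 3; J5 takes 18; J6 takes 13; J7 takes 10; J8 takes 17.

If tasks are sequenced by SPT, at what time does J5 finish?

80

SPT (increasing processing time): J4 J1 J7 J6 J3 J8 J5 J2.
J4: 0→3
J1: 3→8
J7: 8→18
J6: 18→31
J3: 31→45
J8: 45→62
J5: 62→80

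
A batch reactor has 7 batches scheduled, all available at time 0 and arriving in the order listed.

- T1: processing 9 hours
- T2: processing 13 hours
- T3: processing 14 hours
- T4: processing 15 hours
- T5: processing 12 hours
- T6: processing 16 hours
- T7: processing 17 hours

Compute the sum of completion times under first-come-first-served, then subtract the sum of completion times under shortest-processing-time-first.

6

FIFO (arrival order): T1 T2 T3 T4 T5 T6 T7.
T1: 0→9
T2: 9→22
T3: 22→36
T4: 36→51
T5: 51→63
T6: 63→79
T7: 79→96
Sum = 9+22+36+51+63+79+96 = 356.
SPT (increasing processing time): T1 T5 T2 T3 T4 T6 T7.
T1: 0→9
T5: 9→21
T2: 21→34
T3: 34→48
T4: 48→63
T6: 63→79
T7: 79→96
Sum = 9+21+34+48+63+79+96 = 350.
Difference = 356 − 350 = 6.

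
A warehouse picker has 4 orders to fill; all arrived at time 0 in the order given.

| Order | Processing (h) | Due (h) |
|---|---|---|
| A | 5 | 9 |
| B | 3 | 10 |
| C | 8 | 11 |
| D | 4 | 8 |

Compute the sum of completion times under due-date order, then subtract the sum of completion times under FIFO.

EDD (increasing due date): D A B C.
D: 0→4
A: 4→9
B: 9→12
C: 12→20
Sum = 4+9+12+20 = 45.
FIFO (arrival order): A B C D.
A: 0→5
B: 5→8
C: 8→16
D: 16→20
Sum = 5+8+16+20 = 49.
Difference = 45 − 49 = -4.

-4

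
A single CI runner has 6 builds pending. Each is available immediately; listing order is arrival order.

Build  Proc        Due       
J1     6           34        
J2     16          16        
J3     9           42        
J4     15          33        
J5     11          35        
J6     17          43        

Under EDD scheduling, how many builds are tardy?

4

EDD (increasing due date): J2 J4 J1 J5 J3 J6.
J2: 0→16, due 16, tardiness 0
J4: 16→31, due 33, tardiness 0
J1: 31→37, due 34, tardiness 3
J5: 37→48, due 35, tardiness 13
J3: 48→57, due 42, tardiness 15
J6: 57→74, due 43, tardiness 31
Late builds: 4.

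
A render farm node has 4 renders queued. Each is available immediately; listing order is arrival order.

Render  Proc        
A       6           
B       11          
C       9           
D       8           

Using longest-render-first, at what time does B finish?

LPT (decreasing processing time): B C D A.
B: 0→11

11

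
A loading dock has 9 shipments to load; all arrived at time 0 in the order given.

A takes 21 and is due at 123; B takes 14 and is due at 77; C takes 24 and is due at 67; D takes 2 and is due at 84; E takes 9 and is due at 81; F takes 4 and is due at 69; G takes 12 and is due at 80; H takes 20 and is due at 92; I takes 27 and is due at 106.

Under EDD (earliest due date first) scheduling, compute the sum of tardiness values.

16

EDD (increasing due date): C F B G E D H I A.
C: 0→24, due 67, tardiness 0
F: 24→28, due 69, tardiness 0
B: 28→42, due 77, tardiness 0
G: 42→54, due 80, tardiness 0
E: 54→63, due 81, tardiness 0
D: 63→65, due 84, tardiness 0
H: 65→85, due 92, tardiness 0
I: 85→112, due 106, tardiness 6
A: 112→133, due 123, tardiness 10
Sum = 0+0+0+0+0+0+0+6+10 = 16.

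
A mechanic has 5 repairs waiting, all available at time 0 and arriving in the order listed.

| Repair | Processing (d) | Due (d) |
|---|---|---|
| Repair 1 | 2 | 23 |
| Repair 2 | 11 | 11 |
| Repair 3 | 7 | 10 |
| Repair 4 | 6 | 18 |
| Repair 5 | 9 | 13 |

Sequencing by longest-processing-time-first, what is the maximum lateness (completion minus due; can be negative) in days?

LPT (decreasing processing time): Repair 2 Repair 5 Repair 3 Repair 4 Repair 1.
Repair 2: 0→11, due 11, lateness 0
Repair 5: 11→20, due 13, lateness 7
Repair 3: 20→27, due 10, lateness 17
Repair 4: 27→33, due 18, lateness 15
Repair 1: 33→35, due 23, lateness 12
Maximum = 17.

17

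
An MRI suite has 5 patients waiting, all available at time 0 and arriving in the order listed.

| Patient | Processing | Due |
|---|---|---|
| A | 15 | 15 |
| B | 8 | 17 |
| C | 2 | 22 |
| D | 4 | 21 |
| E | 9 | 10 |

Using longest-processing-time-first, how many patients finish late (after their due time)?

4

LPT (decreasing processing time): A E B D C.
A: 0→15, due 15, tardiness 0
E: 15→24, due 10, tardiness 14
B: 24→32, due 17, tardiness 15
D: 32→36, due 21, tardiness 15
C: 36→38, due 22, tardiness 16
Late patients: 4.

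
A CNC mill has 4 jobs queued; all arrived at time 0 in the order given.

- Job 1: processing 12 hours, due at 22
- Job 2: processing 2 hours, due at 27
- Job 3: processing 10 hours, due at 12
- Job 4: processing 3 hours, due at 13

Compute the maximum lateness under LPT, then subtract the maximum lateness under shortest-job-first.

7

LPT (decreasing processing time): Job 1 Job 3 Job 4 Job 2.
Job 1: 0→12, due 22, lateness -10
Job 3: 12→22, due 12, lateness 10
Job 4: 22→25, due 13, lateness 12
Job 2: 25→27, due 27, lateness 0
Maximum = 12.
SPT (increasing processing time): Job 2 Job 4 Job 3 Job 1.
Job 2: 0→2, due 27, lateness -25
Job 4: 2→5, due 13, lateness -8
Job 3: 5→15, due 12, lateness 3
Job 1: 15→27, due 22, lateness 5
Maximum = 5.
Difference = 12 − 5 = 7.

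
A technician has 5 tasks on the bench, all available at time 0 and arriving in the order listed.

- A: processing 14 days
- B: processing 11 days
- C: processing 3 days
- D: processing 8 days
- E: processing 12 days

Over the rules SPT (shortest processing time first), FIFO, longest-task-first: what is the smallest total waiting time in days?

SPT (increasing processing time): C D B E A.
C: waits 0, runs 0→3
D: waits 3, runs 3→11
B: waits 11, runs 11→22
E: waits 22, runs 22→34
A: waits 34, runs 34→48
Sum = 0+3+11+22+34 = 70.
FIFO (arrival order): A B C D E.
A: waits 0, runs 0→14
B: waits 14, runs 14→25
C: waits 25, runs 25→28
D: waits 28, runs 28→36
E: waits 36, runs 36→48
Sum = 0+14+25+28+36 = 103.
LPT (decreasing processing time): A E B D C.
A: waits 0, runs 0→14
E: waits 14, runs 14→26
B: waits 26, runs 26→37
D: waits 37, runs 37→45
C: waits 45, runs 45→48
Sum = 0+14+26+37+45 = 122.
SPT 70, FIFO 103, LPT 122 → minimum 70.

70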